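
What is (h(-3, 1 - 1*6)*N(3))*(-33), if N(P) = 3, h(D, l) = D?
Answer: 297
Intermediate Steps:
(h(-3, 1 - 1*6)*N(3))*(-33) = -3*3*(-33) = -9*(-33) = 297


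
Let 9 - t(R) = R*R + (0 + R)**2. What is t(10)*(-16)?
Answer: 3056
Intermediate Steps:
t(R) = 9 - 2*R**2 (t(R) = 9 - (R*R + (0 + R)**2) = 9 - (R**2 + R**2) = 9 - 2*R**2)
t(10)*(-16) = (9 - 2*10**2)*(-16) = (9 - 2*100)*(-16) = (9 - 200)*(-16) = -191*(-16) = 3056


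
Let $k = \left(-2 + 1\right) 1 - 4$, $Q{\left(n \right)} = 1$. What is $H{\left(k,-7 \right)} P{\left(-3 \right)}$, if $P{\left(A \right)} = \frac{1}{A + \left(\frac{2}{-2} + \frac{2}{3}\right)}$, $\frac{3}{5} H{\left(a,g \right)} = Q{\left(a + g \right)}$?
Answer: $- \frac{1}{2} \approx -0.5$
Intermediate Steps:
$k = -5$ ($k = \left(-1\right) 1 - 4 = -1 - 4 = -5$)
$H{\left(a,g \right)} = \frac{5}{3}$ ($H{\left(a,g \right)} = \frac{5}{3} \cdot 1 = \frac{5}{3}$)
$P{\left(A \right)} = \frac{1}{- \frac{1}{3} + A}$ ($P{\left(A \right)} = \frac{1}{A + \left(2 \left(- \frac{1}{2}\right) + 2 \cdot \frac{1}{3}\right)} = \frac{1}{A + \left(-1 + \frac{2}{3}\right)} = \frac{1}{A - \frac{1}{3}} = \frac{1}{- \frac{1}{3} + A}$)
$H{\left(k,-7 \right)} P{\left(-3 \right)} = \frac{5 \frac{3}{-1 + 3 \left(-3\right)}}{3} = \frac{5 \frac{3}{-1 - 9}}{3} = \frac{5 \frac{3}{-10}}{3} = \frac{5 \cdot 3 \left(- \frac{1}{10}\right)}{3} = \frac{5}{3} \left(- \frac{3}{10}\right) = - \frac{1}{2}$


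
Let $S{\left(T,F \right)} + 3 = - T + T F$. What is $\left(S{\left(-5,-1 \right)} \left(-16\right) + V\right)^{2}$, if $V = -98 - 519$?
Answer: $531441$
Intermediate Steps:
$S{\left(T,F \right)} = -3 - T + F T$ ($S{\left(T,F \right)} = -3 + \left(- T + T F\right) = -3 + \left(- T + F T\right) = -3 - T + F T$)
$V = -617$
$\left(S{\left(-5,-1 \right)} \left(-16\right) + V\right)^{2} = \left(\left(-3 - -5 - -5\right) \left(-16\right) - 617\right)^{2} = \left(\left(-3 + 5 + 5\right) \left(-16\right) - 617\right)^{2} = \left(7 \left(-16\right) - 617\right)^{2} = \left(-112 - 617\right)^{2} = \left(-729\right)^{2} = 531441$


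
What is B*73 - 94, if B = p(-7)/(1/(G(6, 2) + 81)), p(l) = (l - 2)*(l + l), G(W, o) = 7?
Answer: 809330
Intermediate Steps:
p(l) = 2*l*(-2 + l) (p(l) = (-2 + l)*(2*l) = 2*l*(-2 + l))
B = 11088 (B = (2*(-7)*(-2 - 7))/(1/(7 + 81)) = (2*(-7)*(-9))/(1/88) = 126/(1/88) = 126*88 = 11088)
B*73 - 94 = 11088*73 - 94 = 809424 - 94 = 809330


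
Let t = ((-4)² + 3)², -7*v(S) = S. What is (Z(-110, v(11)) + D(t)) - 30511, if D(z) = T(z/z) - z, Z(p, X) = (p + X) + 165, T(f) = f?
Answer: -215723/7 ≈ -30818.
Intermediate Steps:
v(S) = -S/7
Z(p, X) = 165 + X + p (Z(p, X) = (X + p) + 165 = 165 + X + p)
t = 361 (t = (16 + 3)² = 19² = 361)
D(z) = 1 - z (D(z) = z/z - z = 1 - z)
(Z(-110, v(11)) + D(t)) - 30511 = ((165 - ⅐*11 - 110) + (1 - 1*361)) - 30511 = ((165 - 11/7 - 110) + (1 - 361)) - 30511 = (374/7 - 360) - 30511 = -2146/7 - 30511 = -215723/7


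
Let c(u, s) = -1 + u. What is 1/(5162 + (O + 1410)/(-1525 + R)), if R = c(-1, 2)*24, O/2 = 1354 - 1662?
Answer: 1573/8119032 ≈ 0.00019374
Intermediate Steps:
O = -616 (O = 2*(1354 - 1662) = 2*(-308) = -616)
R = -48 (R = (-1 - 1)*24 = -2*24 = -48)
1/(5162 + (O + 1410)/(-1525 + R)) = 1/(5162 + (-616 + 1410)/(-1525 - 48)) = 1/(5162 + 794/(-1573)) = 1/(5162 + 794*(-1/1573)) = 1/(5162 - 794/1573) = 1/(8119032/1573) = 1573/8119032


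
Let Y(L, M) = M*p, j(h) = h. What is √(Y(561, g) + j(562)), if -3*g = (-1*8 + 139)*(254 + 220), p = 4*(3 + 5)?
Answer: I*√661774 ≈ 813.5*I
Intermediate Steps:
p = 32 (p = 4*8 = 32)
g = -20698 (g = -(-1*8 + 139)*(254 + 220)/3 = -(-8 + 139)*474/3 = -131*474/3 = -⅓*62094 = -20698)
Y(L, M) = 32*M (Y(L, M) = M*32 = 32*M)
√(Y(561, g) + j(562)) = √(32*(-20698) + 562) = √(-662336 + 562) = √(-661774) = I*√661774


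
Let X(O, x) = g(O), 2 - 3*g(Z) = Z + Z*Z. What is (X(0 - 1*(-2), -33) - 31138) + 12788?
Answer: -55054/3 ≈ -18351.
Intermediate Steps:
g(Z) = ⅔ - Z/3 - Z²/3 (g(Z) = ⅔ - (Z + Z*Z)/3 = ⅔ - (Z + Z²)/3 = ⅔ + (-Z/3 - Z²/3) = ⅔ - Z/3 - Z²/3)
X(O, x) = ⅔ - O/3 - O²/3
(X(0 - 1*(-2), -33) - 31138) + 12788 = ((⅔ - (0 - 1*(-2))/3 - (0 - 1*(-2))²/3) - 31138) + 12788 = ((⅔ - (0 + 2)/3 - (0 + 2)²/3) - 31138) + 12788 = ((⅔ - ⅓*2 - ⅓*2²) - 31138) + 12788 = ((⅔ - ⅔ - ⅓*4) - 31138) + 12788 = ((⅔ - ⅔ - 4/3) - 31138) + 12788 = (-4/3 - 31138) + 12788 = -93418/3 + 12788 = -55054/3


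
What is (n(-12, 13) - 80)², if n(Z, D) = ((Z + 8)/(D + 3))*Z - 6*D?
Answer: 24025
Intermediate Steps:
n(Z, D) = -6*D + Z*(8 + Z)/(3 + D) (n(Z, D) = ((8 + Z)/(3 + D))*Z - 6*D = Z*(8 + Z)/(3 + D) - 6*D = -6*D + Z*(8 + Z)/(3 + D))
(n(-12, 13) - 80)² = (((-12)² - 18*13 - 6*13² + 8*(-12))/(3 + 13) - 80)² = ((144 - 234 - 6*169 - 96)/16 - 80)² = ((144 - 234 - 1014 - 96)/16 - 80)² = ((1/16)*(-1200) - 80)² = (-75 - 80)² = (-155)² = 24025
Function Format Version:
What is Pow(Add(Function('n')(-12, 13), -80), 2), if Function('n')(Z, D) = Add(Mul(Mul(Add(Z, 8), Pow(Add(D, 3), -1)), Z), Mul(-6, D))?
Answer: 24025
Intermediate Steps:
Function('n')(Z, D) = Add(Mul(-6, D), Mul(Z, Pow(Add(3, D), -1), Add(8, Z))) (Function('n')(Z, D) = Add(Mul(Mul(Add(8, Z), Pow(Add(3, D), -1)), Z), Mul(-6, D)) = Add(Mul(Mul(Pow(Add(3, D), -1), Add(8, Z)), Z), Mul(-6, D)) = Add(Mul(Z, Pow(Add(3, D), -1), Add(8, Z)), Mul(-6, D)) = Add(Mul(-6, D), Mul(Z, Pow(Add(3, D), -1), Add(8, Z))))
Pow(Add(Function('n')(-12, 13), -80), 2) = Pow(Add(Mul(Pow(Add(3, 13), -1), Add(Pow(-12, 2), Mul(-18, 13), Mul(-6, Pow(13, 2)), Mul(8, -12))), -80), 2) = Pow(Add(Mul(Pow(16, -1), Add(144, -234, Mul(-6, 169), -96)), -80), 2) = Pow(Add(Mul(Rational(1, 16), Add(144, -234, -1014, -96)), -80), 2) = Pow(Add(Mul(Rational(1, 16), -1200), -80), 2) = Pow(Add(-75, -80), 2) = Pow(-155, 2) = 24025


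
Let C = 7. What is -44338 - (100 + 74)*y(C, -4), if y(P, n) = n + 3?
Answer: -44164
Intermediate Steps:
y(P, n) = 3 + n
-44338 - (100 + 74)*y(C, -4) = -44338 - (100 + 74)*(3 - 4) = -44338 - 174*(-1) = -44338 - 1*(-174) = -44338 + 174 = -44164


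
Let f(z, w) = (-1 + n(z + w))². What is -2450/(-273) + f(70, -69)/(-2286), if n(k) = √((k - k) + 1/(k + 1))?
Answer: 177787/19812 + √2/2286 ≈ 8.9743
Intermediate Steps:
n(k) = √(1/(1 + k)) (n(k) = √(0 + 1/(1 + k)) = √(1/(1 + k)))
f(z, w) = (-1 + √(1/(1 + w + z)))² (f(z, w) = (-1 + √(1/(1 + (z + w))))² = (-1 + √(1/(1 + (w + z))))² = (-1 + √(1/(1 + w + z)))²)
-2450/(-273) + f(70, -69)/(-2286) = -2450/(-273) + (-1 + √(1/(1 - 69 + 70)))²/(-2286) = -2450*(-1/273) + (-1 + √(1/2))²*(-1/2286) = 350/39 + (-1 + √(½))²*(-1/2286) = 350/39 + (-1 + √2/2)²*(-1/2286) = 350/39 - (-1 + √2/2)²/2286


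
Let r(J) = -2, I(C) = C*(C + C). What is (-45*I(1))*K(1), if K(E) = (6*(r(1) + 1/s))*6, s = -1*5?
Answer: 7128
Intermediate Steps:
I(C) = 2*C**2 (I(C) = C*(2*C) = 2*C**2)
s = -5
K(E) = -396/5 (K(E) = (6*(-2 + 1/(-5)))*6 = (6*(-2 - 1/5))*6 = (6*(-11/5))*6 = -66/5*6 = -396/5)
(-45*I(1))*K(1) = -90*1**2*(-396/5) = -90*(-396/5) = 7128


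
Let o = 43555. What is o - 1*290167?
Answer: -246612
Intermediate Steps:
o - 1*290167 = 43555 - 1*290167 = 43555 - 290167 = -246612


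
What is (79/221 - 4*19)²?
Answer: 279458089/48841 ≈ 5721.8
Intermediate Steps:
(79/221 - 4*19)² = (79*(1/221) - 76)² = (79/221 - 76)² = (-16717/221)² = 279458089/48841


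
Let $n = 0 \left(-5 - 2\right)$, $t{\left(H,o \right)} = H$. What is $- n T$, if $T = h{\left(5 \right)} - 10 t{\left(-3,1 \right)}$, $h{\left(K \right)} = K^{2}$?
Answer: $0$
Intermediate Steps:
$n = 0$ ($n = 0 \left(-7\right) = 0$)
$T = 55$ ($T = 5^{2} - -30 = 25 + 30 = 55$)
$- n T = \left(-1\right) 0 \cdot 55 = 0 \cdot 55 = 0$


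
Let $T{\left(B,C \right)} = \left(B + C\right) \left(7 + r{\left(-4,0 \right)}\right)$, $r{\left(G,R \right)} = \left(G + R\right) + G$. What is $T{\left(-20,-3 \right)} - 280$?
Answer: $-257$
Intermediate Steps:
$r{\left(G,R \right)} = R + 2 G$
$T{\left(B,C \right)} = - B - C$ ($T{\left(B,C \right)} = \left(B + C\right) \left(7 + \left(0 + 2 \left(-4\right)\right)\right) = \left(B + C\right) \left(7 + \left(0 - 8\right)\right) = \left(B + C\right) \left(7 - 8\right) = \left(B + C\right) \left(-1\right) = - B - C$)
$T{\left(-20,-3 \right)} - 280 = \left(\left(-1\right) \left(-20\right) - -3\right) - 280 = \left(20 + 3\right) - 280 = 23 - 280 = -257$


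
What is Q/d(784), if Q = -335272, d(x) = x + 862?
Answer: -167636/823 ≈ -203.69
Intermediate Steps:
d(x) = 862 + x
Q/d(784) = -335272/(862 + 784) = -335272/1646 = -335272*1/1646 = -167636/823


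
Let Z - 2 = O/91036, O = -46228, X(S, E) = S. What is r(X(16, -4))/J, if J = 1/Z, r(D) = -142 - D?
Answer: -5365838/22759 ≈ -235.77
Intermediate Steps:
Z = 33961/22759 (Z = 2 - 46228/91036 = 2 - 46228*1/91036 = 2 - 11557/22759 = 33961/22759 ≈ 1.4922)
J = 22759/33961 (J = 1/(33961/22759) = 22759/33961 ≈ 0.67015)
r(X(16, -4))/J = (-142 - 1*16)/(22759/33961) = (-142 - 16)*(33961/22759) = -158*33961/22759 = -5365838/22759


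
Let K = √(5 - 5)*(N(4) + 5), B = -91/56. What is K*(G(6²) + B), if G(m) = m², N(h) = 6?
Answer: 0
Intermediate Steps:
B = -13/8 (B = -91*1/56 = -13/8 ≈ -1.6250)
K = 0 (K = √(5 - 5)*(6 + 5) = √0*11 = 0*11 = 0)
K*(G(6²) + B) = 0*((6²)² - 13/8) = 0*(36² - 13/8) = 0*(1296 - 13/8) = 0*(10355/8) = 0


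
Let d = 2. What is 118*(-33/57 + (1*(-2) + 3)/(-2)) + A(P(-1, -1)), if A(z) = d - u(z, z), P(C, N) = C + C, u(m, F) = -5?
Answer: -2286/19 ≈ -120.32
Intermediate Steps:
P(C, N) = 2*C
A(z) = 7 (A(z) = 2 - 1*(-5) = 2 + 5 = 7)
118*(-33/57 + (1*(-2) + 3)/(-2)) + A(P(-1, -1)) = 118*(-33/57 + (1*(-2) + 3)/(-2)) + 7 = 118*(-33*1/57 + (-2 + 3)*(-½)) + 7 = 118*(-11/19 + 1*(-½)) + 7 = 118*(-11/19 - ½) + 7 = 118*(-41/38) + 7 = -2419/19 + 7 = -2286/19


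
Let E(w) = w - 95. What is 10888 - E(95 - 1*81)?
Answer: 10969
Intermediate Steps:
E(w) = -95 + w
10888 - E(95 - 1*81) = 10888 - (-95 + (95 - 1*81)) = 10888 - (-95 + (95 - 81)) = 10888 - (-95 + 14) = 10888 - 1*(-81) = 10888 + 81 = 10969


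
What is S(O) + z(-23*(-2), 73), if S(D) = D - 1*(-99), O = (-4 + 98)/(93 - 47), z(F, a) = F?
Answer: 3382/23 ≈ 147.04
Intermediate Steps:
O = 47/23 (O = 94/46 = 94*(1/46) = 47/23 ≈ 2.0435)
S(D) = 99 + D (S(D) = D + 99 = 99 + D)
S(O) + z(-23*(-2), 73) = (99 + 47/23) - 23*(-2) = 2324/23 + 46 = 3382/23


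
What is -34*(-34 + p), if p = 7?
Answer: 918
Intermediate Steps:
-34*(-34 + p) = -34*(-34 + 7) = -34*(-27) = 918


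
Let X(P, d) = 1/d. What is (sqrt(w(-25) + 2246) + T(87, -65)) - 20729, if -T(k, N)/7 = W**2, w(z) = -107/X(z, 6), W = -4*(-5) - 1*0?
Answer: -23529 + 2*sqrt(401) ≈ -23489.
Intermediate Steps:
W = 20 (W = 20 + 0 = 20)
w(z) = -642 (w(z) = -107/(1/6) = -107/1/6 = -107*6 = -642)
T(k, N) = -2800 (T(k, N) = -7*20**2 = -7*400 = -2800)
(sqrt(w(-25) + 2246) + T(87, -65)) - 20729 = (sqrt(-642 + 2246) - 2800) - 20729 = (sqrt(1604) - 2800) - 20729 = (2*sqrt(401) - 2800) - 20729 = (-2800 + 2*sqrt(401)) - 20729 = -23529 + 2*sqrt(401)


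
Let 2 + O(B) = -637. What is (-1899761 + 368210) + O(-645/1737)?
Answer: -1532190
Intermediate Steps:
O(B) = -639 (O(B) = -2 - 637 = -639)
(-1899761 + 368210) + O(-645/1737) = (-1899761 + 368210) - 639 = -1531551 - 639 = -1532190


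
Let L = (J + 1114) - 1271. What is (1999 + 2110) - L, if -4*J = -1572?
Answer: 3873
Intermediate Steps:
J = 393 (J = -¼*(-1572) = 393)
L = 236 (L = (393 + 1114) - 1271 = 1507 - 1271 = 236)
(1999 + 2110) - L = (1999 + 2110) - 1*236 = 4109 - 236 = 3873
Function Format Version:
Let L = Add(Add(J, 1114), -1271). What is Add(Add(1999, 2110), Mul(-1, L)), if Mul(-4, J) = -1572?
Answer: 3873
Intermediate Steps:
J = 393 (J = Mul(Rational(-1, 4), -1572) = 393)
L = 236 (L = Add(Add(393, 1114), -1271) = Add(1507, -1271) = 236)
Add(Add(1999, 2110), Mul(-1, L)) = Add(Add(1999, 2110), Mul(-1, 236)) = Add(4109, -236) = 3873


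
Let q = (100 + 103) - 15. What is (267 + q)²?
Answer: 207025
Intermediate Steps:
q = 188 (q = 203 - 15 = 188)
(267 + q)² = (267 + 188)² = 455² = 207025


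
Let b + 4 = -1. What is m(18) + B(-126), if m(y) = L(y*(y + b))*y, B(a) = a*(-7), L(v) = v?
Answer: 5094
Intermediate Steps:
b = -5 (b = -4 - 1 = -5)
B(a) = -7*a
m(y) = y²*(-5 + y) (m(y) = (y*(y - 5))*y = (y*(-5 + y))*y = y²*(-5 + y))
m(18) + B(-126) = 18²*(-5 + 18) - 7*(-126) = 324*13 + 882 = 4212 + 882 = 5094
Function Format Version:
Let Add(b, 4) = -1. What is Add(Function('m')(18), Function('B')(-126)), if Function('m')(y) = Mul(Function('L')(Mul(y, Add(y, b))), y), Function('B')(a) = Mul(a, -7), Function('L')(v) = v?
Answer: 5094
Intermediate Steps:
b = -5 (b = Add(-4, -1) = -5)
Function('B')(a) = Mul(-7, a)
Function('m')(y) = Mul(Pow(y, 2), Add(-5, y)) (Function('m')(y) = Mul(Mul(y, Add(y, -5)), y) = Mul(Mul(y, Add(-5, y)), y) = Mul(Pow(y, 2), Add(-5, y)))
Add(Function('m')(18), Function('B')(-126)) = Add(Mul(Pow(18, 2), Add(-5, 18)), Mul(-7, -126)) = Add(Mul(324, 13), 882) = Add(4212, 882) = 5094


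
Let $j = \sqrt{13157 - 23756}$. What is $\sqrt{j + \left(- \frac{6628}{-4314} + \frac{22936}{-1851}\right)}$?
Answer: $\frac{\sqrt{-19226060967774 + 1771212295161 i \sqrt{10599}}}{1330869} \approx 6.8069 + 7.5623 i$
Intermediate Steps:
$j = i \sqrt{10599}$ ($j = \sqrt{-10599} = i \sqrt{10599} \approx 102.95 i$)
$\sqrt{j + \left(- \frac{6628}{-4314} + \frac{22936}{-1851}\right)} = \sqrt{i \sqrt{10599} + \left(- \frac{6628}{-4314} + \frac{22936}{-1851}\right)} = \sqrt{i \sqrt{10599} + \left(\left(-6628\right) \left(- \frac{1}{4314}\right) + 22936 \left(- \frac{1}{1851}\right)\right)} = \sqrt{i \sqrt{10599} + \left(\frac{3314}{2157} - \frac{22936}{1851}\right)} = \sqrt{i \sqrt{10599} - \frac{14446246}{1330869}} = \sqrt{- \frac{14446246}{1330869} + i \sqrt{10599}}$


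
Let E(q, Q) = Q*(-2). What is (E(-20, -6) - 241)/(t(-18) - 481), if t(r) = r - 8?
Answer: 229/507 ≈ 0.45168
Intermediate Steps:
E(q, Q) = -2*Q
t(r) = -8 + r
(E(-20, -6) - 241)/(t(-18) - 481) = (-2*(-6) - 241)/((-8 - 18) - 481) = (12 - 241)/(-26 - 481) = -229/(-507) = -229*(-1/507) = 229/507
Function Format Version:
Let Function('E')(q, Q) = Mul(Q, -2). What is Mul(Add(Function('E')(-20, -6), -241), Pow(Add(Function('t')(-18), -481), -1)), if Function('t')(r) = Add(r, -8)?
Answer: Rational(229, 507) ≈ 0.45168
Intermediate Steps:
Function('E')(q, Q) = Mul(-2, Q)
Function('t')(r) = Add(-8, r)
Mul(Add(Function('E')(-20, -6), -241), Pow(Add(Function('t')(-18), -481), -1)) = Mul(Add(Mul(-2, -6), -241), Pow(Add(Add(-8, -18), -481), -1)) = Mul(Add(12, -241), Pow(Add(-26, -481), -1)) = Mul(-229, Pow(-507, -1)) = Mul(-229, Rational(-1, 507)) = Rational(229, 507)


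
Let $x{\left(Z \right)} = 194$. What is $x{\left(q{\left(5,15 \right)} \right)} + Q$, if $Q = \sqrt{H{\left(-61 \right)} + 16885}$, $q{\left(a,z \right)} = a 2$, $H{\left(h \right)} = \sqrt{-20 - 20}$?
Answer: $194 + \sqrt{16885 + 2 i \sqrt{10}} \approx 323.94 + 0.024336 i$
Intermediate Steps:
$H{\left(h \right)} = 2 i \sqrt{10}$ ($H{\left(h \right)} = \sqrt{-40} = 2 i \sqrt{10}$)
$q{\left(a,z \right)} = 2 a$
$Q = \sqrt{16885 + 2 i \sqrt{10}}$ ($Q = \sqrt{2 i \sqrt{10} + 16885} = \sqrt{16885 + 2 i \sqrt{10}} \approx 129.94 + 0.024 i$)
$x{\left(q{\left(5,15 \right)} \right)} + Q = 194 + \sqrt{16885 + 2 i \sqrt{10}}$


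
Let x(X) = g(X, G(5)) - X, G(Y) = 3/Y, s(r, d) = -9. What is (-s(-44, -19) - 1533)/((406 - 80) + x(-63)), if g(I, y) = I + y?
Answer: -7620/1633 ≈ -4.6663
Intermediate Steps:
x(X) = 3/5 (x(X) = (X + 3/5) - X = (3/5 + X) - X = 3/5)
(-s(-44, -19) - 1533)/((406 - 80) + x(-63)) = (-1*(-9) - 1533)/((406 - 80) + 3/5) = (9 - 1533)/(326 + 3/5) = -1524/1633/5 = -1524*5/1633 = -7620/1633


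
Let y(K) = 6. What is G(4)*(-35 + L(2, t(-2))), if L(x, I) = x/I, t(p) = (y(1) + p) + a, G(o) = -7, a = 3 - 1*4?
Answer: 721/3 ≈ 240.33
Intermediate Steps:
a = -1 (a = 3 - 4 = -1)
t(p) = 5 + p (t(p) = (6 + p) - 1 = 5 + p)
G(4)*(-35 + L(2, t(-2))) = -7*(-35 + 2/(5 - 2)) = -7*(-35 + 2/3) = -7*(-35 + 2*(⅓)) = -7*(-35 + ⅔) = -7*(-103/3) = 721/3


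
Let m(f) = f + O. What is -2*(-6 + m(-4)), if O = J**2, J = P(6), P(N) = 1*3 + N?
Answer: -142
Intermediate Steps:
P(N) = 3 + N
J = 9 (J = 3 + 6 = 9)
O = 81 (O = 9**2 = 81)
m(f) = 81 + f (m(f) = f + 81 = 81 + f)
-2*(-6 + m(-4)) = -2*(-6 + (81 - 4)) = -2*(-6 + 77) = -2*71 = -142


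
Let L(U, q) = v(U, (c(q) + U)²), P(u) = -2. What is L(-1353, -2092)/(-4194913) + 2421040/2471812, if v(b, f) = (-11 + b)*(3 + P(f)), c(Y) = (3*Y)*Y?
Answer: 2539855930272/2592259073089 ≈ 0.97978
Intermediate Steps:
c(Y) = 3*Y²
v(b, f) = -11 + b (v(b, f) = (-11 + b)*(3 - 2) = (-11 + b)*1 = -11 + b)
L(U, q) = -11 + U
L(-1353, -2092)/(-4194913) + 2421040/2471812 = (-11 - 1353)/(-4194913) + 2421040/2471812 = -1364*(-1/4194913) + 2421040*(1/2471812) = 1364/4194913 + 605260/617953 = 2539855930272/2592259073089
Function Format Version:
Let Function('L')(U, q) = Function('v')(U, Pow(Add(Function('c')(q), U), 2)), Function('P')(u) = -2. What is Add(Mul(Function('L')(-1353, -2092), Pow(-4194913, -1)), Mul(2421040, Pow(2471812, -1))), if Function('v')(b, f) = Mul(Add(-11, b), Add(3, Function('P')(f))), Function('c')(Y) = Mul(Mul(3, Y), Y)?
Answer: Rational(2539855930272, 2592259073089) ≈ 0.97978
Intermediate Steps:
Function('c')(Y) = Mul(3, Pow(Y, 2))
Function('v')(b, f) = Add(-11, b) (Function('v')(b, f) = Mul(Add(-11, b), Add(3, -2)) = Mul(Add(-11, b), 1) = Add(-11, b))
Function('L')(U, q) = Add(-11, U)
Add(Mul(Function('L')(-1353, -2092), Pow(-4194913, -1)), Mul(2421040, Pow(2471812, -1))) = Add(Mul(Add(-11, -1353), Pow(-4194913, -1)), Mul(2421040, Pow(2471812, -1))) = Add(Mul(-1364, Rational(-1, 4194913)), Mul(2421040, Rational(1, 2471812))) = Add(Rational(1364, 4194913), Rational(605260, 617953)) = Rational(2539855930272, 2592259073089)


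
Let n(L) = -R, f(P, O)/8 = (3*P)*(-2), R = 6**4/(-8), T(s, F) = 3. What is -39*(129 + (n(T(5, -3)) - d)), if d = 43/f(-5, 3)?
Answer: -907361/80 ≈ -11342.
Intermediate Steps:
R = -162 (R = 1296*(-1/8) = -162)
f(P, O) = -48*P (f(P, O) = 8*((3*P)*(-2)) = 8*(-6*P) = -48*P)
d = 43/240 (d = 43/((-48*(-5))) = 43/240 ≈ 0.17917)
n(L) = 162 (n(L) = -1*(-162) = 162)
-39*(129 + (n(T(5, -3)) - d)) = -39*(129 + (162 - 1*43/240)) = -39*(129 + (162 - 43/240)) = -39*(129 + 38837/240) = -39*69797/240 = -907361/80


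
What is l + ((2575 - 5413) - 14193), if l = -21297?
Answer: -38328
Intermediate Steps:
l + ((2575 - 5413) - 14193) = -21297 + ((2575 - 5413) - 14193) = -21297 + (-2838 - 14193) = -21297 - 17031 = -38328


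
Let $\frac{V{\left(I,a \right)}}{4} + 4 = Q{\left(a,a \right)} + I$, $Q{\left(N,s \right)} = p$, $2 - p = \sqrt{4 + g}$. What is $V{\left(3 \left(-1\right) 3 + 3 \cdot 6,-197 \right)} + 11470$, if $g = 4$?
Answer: $11498 - 8 \sqrt{2} \approx 11487.0$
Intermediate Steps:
$p = 2 - 2 \sqrt{2}$ ($p = 2 - \sqrt{4 + 4} = 2 - \sqrt{8} = 2 - 2 \sqrt{2} \approx -0.82843$)
$Q{\left(N,s \right)} = 2 - 2 \sqrt{2}$
$V{\left(I,a \right)} = -8 - 8 \sqrt{2} + 4 I$ ($V{\left(I,a \right)} = -16 + 4 \left(\left(2 - 2 \sqrt{2}\right) + I\right) = -16 + 4 \left(2 + I - 2 \sqrt{2}\right) = -16 + \left(8 - 8 \sqrt{2} + 4 I\right) = -8 - 8 \sqrt{2} + 4 I$)
$V{\left(3 \left(-1\right) 3 + 3 \cdot 6,-197 \right)} + 11470 = \left(-8 - 8 \sqrt{2} + 4 \left(3 \left(-1\right) 3 + 3 \cdot 6\right)\right) + 11470 = \left(-8 - 8 \sqrt{2} + 4 \left(\left(-3\right) 3 + 18\right)\right) + 11470 = \left(-8 - 8 \sqrt{2} + 4 \left(-9 + 18\right)\right) + 11470 = \left(-8 - 8 \sqrt{2} + 4 \cdot 9\right) + 11470 = \left(-8 - 8 \sqrt{2} + 36\right) + 11470 = \left(28 - 8 \sqrt{2}\right) + 11470 = 11498 - 8 \sqrt{2}$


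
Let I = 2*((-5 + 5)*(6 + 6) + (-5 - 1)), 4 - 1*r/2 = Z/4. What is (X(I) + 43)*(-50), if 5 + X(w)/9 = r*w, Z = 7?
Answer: 24400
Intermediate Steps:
r = 9/2 (r = 8 - 14/4 = 8 - 2*7/4 = 8 - 7/2 = 9/2 ≈ 4.5000)
I = -12 (I = 2*(0*12 - 6) = 2*(0 - 6) = 2*(-6) = -12)
X(w) = -45 + 81*w/2 (X(w) = -45 + 9*(9*w/2) = -45 + 81*w/2)
(X(I) + 43)*(-50) = ((-45 + (81/2)*(-12)) + 43)*(-50) = ((-45 - 486) + 43)*(-50) = (-531 + 43)*(-50) = -488*(-50) = 24400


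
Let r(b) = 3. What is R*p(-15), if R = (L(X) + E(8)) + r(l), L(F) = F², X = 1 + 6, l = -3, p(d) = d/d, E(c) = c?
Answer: 60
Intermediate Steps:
p(d) = 1
X = 7
R = 60 (R = (7² + 8) + 3 = (49 + 8) + 3 = 57 + 3 = 60)
R*p(-15) = 60*1 = 60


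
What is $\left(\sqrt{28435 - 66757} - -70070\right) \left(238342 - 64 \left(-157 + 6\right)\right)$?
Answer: $17377780420 + 744018 i \sqrt{4258} \approx 1.7378 \cdot 10^{10} + 4.855 \cdot 10^{7} i$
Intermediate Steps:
$\left(\sqrt{28435 - 66757} - -70070\right) \left(238342 - 64 \left(-157 + 6\right)\right) = \left(\sqrt{-38322} + 70070\right) \left(238342 - -9664\right) = \left(3 i \sqrt{4258} + 70070\right) \left(238342 + 9664\right) = \left(70070 + 3 i \sqrt{4258}\right) 248006 = 17377780420 + 744018 i \sqrt{4258}$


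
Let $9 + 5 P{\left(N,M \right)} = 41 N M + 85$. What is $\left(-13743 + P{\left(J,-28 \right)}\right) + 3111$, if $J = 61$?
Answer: $- \frac{123112}{5} \approx -24622.0$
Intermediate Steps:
$P{\left(N,M \right)} = \frac{76}{5} + \frac{41 M N}{5}$ ($P{\left(N,M \right)} = - \frac{9}{5} + \frac{41 N M + 85}{5} = - \frac{9}{5} + \frac{41 M N + 85}{5} = - \frac{9}{5} + \frac{85 + 41 M N}{5} = - \frac{9}{5} + \left(17 + \frac{41 M N}{5}\right) = \frac{76}{5} + \frac{41 M N}{5}$)
$\left(-13743 + P{\left(J,-28 \right)}\right) + 3111 = \left(-13743 + \left(\frac{76}{5} + \frac{41}{5} \left(-28\right) 61\right)\right) + 3111 = \left(-13743 + \left(\frac{76}{5} - \frac{70028}{5}\right)\right) + 3111 = \left(-13743 - \frac{69952}{5}\right) + 3111 = - \frac{138667}{5} + 3111 = - \frac{123112}{5}$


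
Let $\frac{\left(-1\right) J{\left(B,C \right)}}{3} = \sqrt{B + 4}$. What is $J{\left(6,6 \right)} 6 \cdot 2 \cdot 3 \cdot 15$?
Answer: $- 1620 \sqrt{10} \approx -5122.9$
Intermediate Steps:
$J{\left(B,C \right)} = - 3 \sqrt{4 + B}$ ($J{\left(B,C \right)} = - 3 \sqrt{B + 4} = - 3 \sqrt{4 + B}$)
$J{\left(6,6 \right)} 6 \cdot 2 \cdot 3 \cdot 15 = - 3 \sqrt{4 + 6} \cdot 6 \cdot 2 \cdot 3 \cdot 15 = - 3 \sqrt{10} \cdot 12 \cdot 3 \cdot 15 = - 3 \sqrt{10} \cdot 36 \cdot 15 = - 108 \sqrt{10} \cdot 15 = - 1620 \sqrt{10}$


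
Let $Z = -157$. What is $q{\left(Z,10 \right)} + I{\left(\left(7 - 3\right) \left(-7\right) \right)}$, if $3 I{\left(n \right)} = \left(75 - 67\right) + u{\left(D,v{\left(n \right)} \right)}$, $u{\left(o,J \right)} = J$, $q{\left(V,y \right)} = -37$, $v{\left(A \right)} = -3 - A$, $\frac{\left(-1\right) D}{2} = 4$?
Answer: $-26$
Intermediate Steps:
$D = -8$ ($D = \left(-2\right) 4 = -8$)
$I{\left(n \right)} = \frac{5}{3} - \frac{n}{3}$ ($I{\left(n \right)} = \frac{\left(75 - 67\right) - \left(3 + n\right)}{3} = \frac{8 - \left(3 + n\right)}{3} = \frac{5 - n}{3} = \frac{5}{3} - \frac{n}{3}$)
$q{\left(Z,10 \right)} + I{\left(\left(7 - 3\right) \left(-7\right) \right)} = -37 - \left(- \frac{5}{3} + \frac{\left(7 - 3\right) \left(-7\right)}{3}\right) = -37 - \left(- \frac{5}{3} + \frac{4 \left(-7\right)}{3}\right) = -37 + \left(\frac{5}{3} - - \frac{28}{3}\right) = -37 + \left(\frac{5}{3} + \frac{28}{3}\right) = -37 + 11 = -26$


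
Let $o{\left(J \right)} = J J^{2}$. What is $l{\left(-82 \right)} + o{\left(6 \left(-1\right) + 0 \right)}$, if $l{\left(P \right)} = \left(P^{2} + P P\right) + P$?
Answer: $13150$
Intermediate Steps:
$o{\left(J \right)} = J^{3}$
$l{\left(P \right)} = P + 2 P^{2}$ ($l{\left(P \right)} = \left(P^{2} + P^{2}\right) + P = 2 P^{2} + P = P + 2 P^{2}$)
$l{\left(-82 \right)} + o{\left(6 \left(-1\right) + 0 \right)} = - 82 \left(1 + 2 \left(-82\right)\right) + \left(6 \left(-1\right) + 0\right)^{3} = - 82 \left(1 - 164\right) + \left(-6 + 0\right)^{3} = \left(-82\right) \left(-163\right) + \left(-6\right)^{3} = 13366 - 216 = 13150$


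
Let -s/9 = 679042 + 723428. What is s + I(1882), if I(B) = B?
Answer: -12620348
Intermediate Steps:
s = -12622230 (s = -9*(679042 + 723428) = -9*1402470 = -12622230)
s + I(1882) = -12622230 + 1882 = -12620348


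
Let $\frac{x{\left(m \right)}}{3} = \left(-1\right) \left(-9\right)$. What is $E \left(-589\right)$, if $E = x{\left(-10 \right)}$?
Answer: $-15903$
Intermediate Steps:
$x{\left(m \right)} = 27$ ($x{\left(m \right)} = 3 \left(\left(-1\right) \left(-9\right)\right) = 3 \cdot 9 = 27$)
$E = 27$
$E \left(-589\right) = 27 \left(-589\right) = -15903$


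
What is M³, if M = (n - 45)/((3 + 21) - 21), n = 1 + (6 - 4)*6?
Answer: -32768/27 ≈ -1213.6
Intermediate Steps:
n = 13 (n = 1 + 2*6 = 1 + 12 = 13)
M = -32/3 (M = (13 - 45)/((3 + 21) - 21) = -32/(24 - 21) = -32/3 ≈ -10.667)
M³ = (-32/3)³ = -32768/27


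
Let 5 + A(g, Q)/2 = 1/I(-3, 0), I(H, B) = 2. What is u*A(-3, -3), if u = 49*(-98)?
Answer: 43218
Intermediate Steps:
A(g, Q) = -9 (A(g, Q) = -10 + 2/2 = -10 + 2*(½) = -10 + 1 = -9)
u = -4802
u*A(-3, -3) = -4802*(-9) = 43218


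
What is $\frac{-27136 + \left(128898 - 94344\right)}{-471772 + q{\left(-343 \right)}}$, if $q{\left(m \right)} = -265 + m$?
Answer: $- \frac{3709}{236190} \approx -0.015703$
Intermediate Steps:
$\frac{-27136 + \left(128898 - 94344\right)}{-471772 + q{\left(-343 \right)}} = \frac{-27136 + \left(128898 - 94344\right)}{-471772 - 608} = \frac{-27136 + 34554}{-471772 - 608} = \frac{7418}{-472380} = 7418 \left(- \frac{1}{472380}\right) = - \frac{3709}{236190}$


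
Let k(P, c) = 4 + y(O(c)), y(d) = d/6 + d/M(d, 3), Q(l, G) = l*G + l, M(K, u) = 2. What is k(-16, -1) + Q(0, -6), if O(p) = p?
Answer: 10/3 ≈ 3.3333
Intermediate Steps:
Q(l, G) = l + G*l (Q(l, G) = G*l + l = l + G*l)
y(d) = 2*d/3 (y(d) = d/6 + d/2 = 2*d/3)
k(P, c) = 4 + 2*c/3
k(-16, -1) + Q(0, -6) = (4 + (⅔)*(-1)) + 0*(1 - 6) = (4 - ⅔) + 0*(-5) = 10/3 + 0 = 10/3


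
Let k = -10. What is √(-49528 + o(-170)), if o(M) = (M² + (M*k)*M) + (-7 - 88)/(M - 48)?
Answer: I*√14714740362/218 ≈ 556.44*I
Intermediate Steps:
o(M) = -95/(-48 + M) - 9*M² (o(M) = (M² + (M*(-10))*M) + (-7 - 88)/(M - 48) = (M² + (-10*M)*M) - 95/(-48 + M) = (M² - 10*M²) - 95/(-48 + M) = -9*M² - 95/(-48 + M) = -95/(-48 + M) - 9*M²)
√(-49528 + o(-170)) = √(-49528 + (-95 - 9*(-170)³ + 432*(-170)²)/(-48 - 170)) = √(-49528 + (-95 - 9*(-4913000) + 432*28900)/(-218)) = √(-49528 - (-95 + 44217000 + 12484800)/218) = √(-49528 - 1/218*56701705) = √(-49528 - 56701705/218) = √(-67498809/218) = I*√14714740362/218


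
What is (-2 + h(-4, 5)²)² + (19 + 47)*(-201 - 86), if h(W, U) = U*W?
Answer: 139462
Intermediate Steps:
(-2 + h(-4, 5)²)² + (19 + 47)*(-201 - 86) = (-2 + (5*(-4))²)² + (19 + 47)*(-201 - 86) = (-2 + (-20)²)² + 66*(-287) = (-2 + 400)² - 18942 = 398² - 18942 = 158404 - 18942 = 139462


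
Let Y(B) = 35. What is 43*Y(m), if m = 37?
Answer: 1505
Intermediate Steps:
43*Y(m) = 43*35 = 1505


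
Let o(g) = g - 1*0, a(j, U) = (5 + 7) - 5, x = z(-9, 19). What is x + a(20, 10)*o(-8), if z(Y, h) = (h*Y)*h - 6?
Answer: -3311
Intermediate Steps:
z(Y, h) = -6 + Y*h**2 (z(Y, h) = (Y*h)*h - 6 = Y*h**2 - 6 = -6 + Y*h**2)
x = -3255 (x = -6 - 9*19**2 = -6 - 9*361 = -6 - 3249 = -3255)
a(j, U) = 7 (a(j, U) = 12 - 5 = 7)
o(g) = g (o(g) = g + 0 = g)
x + a(20, 10)*o(-8) = -3255 + 7*(-8) = -3255 - 56 = -3311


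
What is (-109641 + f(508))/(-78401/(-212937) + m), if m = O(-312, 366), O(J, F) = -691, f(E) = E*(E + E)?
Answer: -86556122319/147061066 ≈ -588.57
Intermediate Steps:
f(E) = 2*E² (f(E) = E*(2*E) = 2*E²)
m = -691
(-109641 + f(508))/(-78401/(-212937) + m) = (-109641 + 2*508²)/(-78401/(-212937) - 691) = (-109641 + 2*258064)/(-78401*(-1/212937) - 691) = (-109641 + 516128)/(78401/212937 - 691) = 406487/(-147061066/212937) = 406487*(-212937/147061066) = -86556122319/147061066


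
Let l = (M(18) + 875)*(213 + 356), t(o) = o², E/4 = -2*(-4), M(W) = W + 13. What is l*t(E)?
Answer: 527886336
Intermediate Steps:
M(W) = 13 + W
E = 32 (E = 4*(-2*(-4)) = 4*8 = 32)
l = 515514 (l = ((13 + 18) + 875)*(213 + 356) = (31 + 875)*569 = 906*569 = 515514)
l*t(E) = 515514*32² = 515514*1024 = 527886336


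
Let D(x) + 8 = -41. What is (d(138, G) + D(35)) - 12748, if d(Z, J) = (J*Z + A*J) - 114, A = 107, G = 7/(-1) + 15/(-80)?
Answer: -234751/16 ≈ -14672.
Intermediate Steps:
G = -115/16 (G = 7*(-1) + 15*(-1/80) = -7 - 3/16 = -115/16 ≈ -7.1875)
D(x) = -49 (D(x) = -8 - 41 = -49)
d(Z, J) = -114 + 107*J + J*Z (d(Z, J) = (J*Z + 107*J) - 114 = (107*J + J*Z) - 114 = -114 + 107*J + J*Z)
(d(138, G) + D(35)) - 12748 = ((-114 + 107*(-115/16) - 115/16*138) - 49) - 12748 = ((-114 - 12305/16 - 7935/8) - 49) - 12748 = (-29999/16 - 49) - 12748 = -30783/16 - 12748 = -234751/16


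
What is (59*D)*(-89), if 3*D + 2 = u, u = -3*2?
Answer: 42008/3 ≈ 14003.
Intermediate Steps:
u = -6
D = -8/3 (D = -⅔ + (⅓)*(-6) = -⅔ - 2 = -8/3 ≈ -2.6667)
(59*D)*(-89) = (59*(-8/3))*(-89) = -472/3*(-89) = 42008/3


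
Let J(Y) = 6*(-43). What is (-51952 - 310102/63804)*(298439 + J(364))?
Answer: -38018714116435/2454 ≈ -1.5493e+10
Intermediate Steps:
J(Y) = -258
(-51952 - 310102/63804)*(298439 + J(364)) = (-51952 - 310102/63804)*(298439 - 258) = (-51952 - 310102*1/63804)*298181 = (-51952 - 11927/2454)*298181 = -127502135/2454*298181 = -38018714116435/2454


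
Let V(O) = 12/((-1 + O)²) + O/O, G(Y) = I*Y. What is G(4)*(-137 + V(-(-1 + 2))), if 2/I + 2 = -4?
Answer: 532/3 ≈ 177.33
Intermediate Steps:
I = -⅓ (I = 2/(-2 - 4) = 2/(-6) = 2*(-⅙) = -⅓ ≈ -0.33333)
G(Y) = -Y/3
V(O) = 1 + 12/(-1 + O)² (V(O) = 12/(-1 + O)² + 1 = 1 + 12/(-1 + O)²)
G(4)*(-137 + V(-(-1 + 2))) = (-⅓*4)*(-137 + (1 + 12/(-1 - (-1 + 2))²)) = -4*(-137 + (1 + 12/(-1 - 1*1)²))/3 = -4*(-137 + (1 + 12/(-1 - 1)²))/3 = -4*(-137 + (1 + 12/(-2)²))/3 = -4*(-137 + (1 + 12*(¼)))/3 = -4*(-137 + (1 + 3))/3 = -4*(-137 + 4)/3 = -4/3*(-133) = 532/3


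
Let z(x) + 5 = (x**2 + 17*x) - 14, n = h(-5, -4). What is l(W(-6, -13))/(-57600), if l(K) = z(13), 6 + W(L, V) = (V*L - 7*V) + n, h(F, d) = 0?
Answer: -371/57600 ≈ -0.0064410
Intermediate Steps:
n = 0
W(L, V) = -6 - 7*V + L*V (W(L, V) = -6 + ((V*L - 7*V) + 0) = -6 + ((L*V - 7*V) + 0) = -6 + ((-7*V + L*V) + 0) = -6 + (-7*V + L*V) = -6 - 7*V + L*V)
z(x) = -19 + x**2 + 17*x (z(x) = -5 + ((x**2 + 17*x) - 14) = -5 + (-14 + x**2 + 17*x) = -19 + x**2 + 17*x)
l(K) = 371 (l(K) = -19 + 13**2 + 17*13 = -19 + 169 + 221 = 371)
l(W(-6, -13))/(-57600) = 371/(-57600) = 371*(-1/57600) = -371/57600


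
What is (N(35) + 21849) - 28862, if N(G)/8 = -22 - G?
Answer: -7469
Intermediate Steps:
N(G) = -176 - 8*G (N(G) = 8*(-22 - G) = -176 - 8*G)
(N(35) + 21849) - 28862 = ((-176 - 8*35) + 21849) - 28862 = ((-176 - 280) + 21849) - 28862 = (-456 + 21849) - 28862 = 21393 - 28862 = -7469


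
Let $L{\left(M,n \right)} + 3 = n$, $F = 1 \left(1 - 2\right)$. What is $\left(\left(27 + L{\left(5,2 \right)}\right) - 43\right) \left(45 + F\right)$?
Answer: $-748$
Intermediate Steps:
$F = -1$ ($F = 1 \left(-1\right) = -1$)
$L{\left(M,n \right)} = -3 + n$
$\left(\left(27 + L{\left(5,2 \right)}\right) - 43\right) \left(45 + F\right) = \left(\left(27 + \left(-3 + 2\right)\right) - 43\right) \left(45 - 1\right) = \left(\left(27 - 1\right) - 43\right) 44 = \left(26 - 43\right) 44 = \left(-17\right) 44 = -748$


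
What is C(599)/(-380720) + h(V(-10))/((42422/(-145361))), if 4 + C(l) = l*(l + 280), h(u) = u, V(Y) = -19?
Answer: 514579527153/8075451920 ≈ 63.721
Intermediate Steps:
C(l) = -4 + l*(280 + l) (C(l) = -4 + l*(l + 280) = -4 + l*(280 + l))
C(599)/(-380720) + h(V(-10))/((42422/(-145361))) = (-4 + 599² + 280*599)/(-380720) - 19/(42422/(-145361)) = (-4 + 358801 + 167720)*(-1/380720) - 19/(42422*(-1/145361)) = 526517*(-1/380720) - 19/(-42422/145361) = -526517/380720 - 19*(-145361/42422) = -526517/380720 + 2761859/42422 = 514579527153/8075451920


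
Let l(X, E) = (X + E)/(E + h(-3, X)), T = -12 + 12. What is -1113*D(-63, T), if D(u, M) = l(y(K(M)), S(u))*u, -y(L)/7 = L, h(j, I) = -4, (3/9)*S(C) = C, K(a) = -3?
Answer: 11779992/193 ≈ 61036.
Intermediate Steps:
S(C) = 3*C
y(L) = -7*L
T = 0
l(X, E) = (E + X)/(-4 + E) (l(X, E) = (X + E)/(E - 4) = (E + X)/(-4 + E))
D(u, M) = u*(21 + 3*u)/(-4 + 3*u) (D(u, M) = ((3*u - 7*(-3))/(-4 + 3*u))*u = ((3*u + 21)/(-4 + 3*u))*u = ((21 + 3*u)/(-4 + 3*u))*u = u*(21 + 3*u)/(-4 + 3*u))
-1113*D(-63, T) = -3339*(-63)*(7 - 63)/(-4 + 3*(-63)) = -3339*(-63)*(-56)/(-4 - 189) = -3339*(-63)*(-56)/(-193) = -3339*(-63)*(-1)*(-56)/193 = -1113*(-10584/193) = 11779992/193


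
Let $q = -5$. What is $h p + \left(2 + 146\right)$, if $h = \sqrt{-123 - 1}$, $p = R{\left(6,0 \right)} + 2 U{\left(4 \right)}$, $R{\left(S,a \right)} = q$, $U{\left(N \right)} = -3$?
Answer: $148 - 22 i \sqrt{31} \approx 148.0 - 122.49 i$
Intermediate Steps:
$R{\left(S,a \right)} = -5$
$p = -11$ ($p = -5 + 2 \left(-3\right) = -5 - 6 = -11$)
$h = 2 i \sqrt{31}$ ($h = \sqrt{-124} = 2 i \sqrt{31} \approx 11.136 i$)
$h p + \left(2 + 146\right) = 2 i \sqrt{31} \left(-11\right) + \left(2 + 146\right) = - 22 i \sqrt{31} + 148 = 148 - 22 i \sqrt{31}$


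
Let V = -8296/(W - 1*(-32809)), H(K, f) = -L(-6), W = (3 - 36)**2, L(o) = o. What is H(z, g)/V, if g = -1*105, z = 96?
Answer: -2991/122 ≈ -24.516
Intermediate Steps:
W = 1089 (W = (-33)**2 = 1089)
g = -105
H(K, f) = 6 (H(K, f) = -1*(-6) = 6)
V = -244/997 (V = -8296/(1089 - 1*(-32809)) = -8296/(1089 + 32809) = -8296/33898 = -8296*1/33898 = -244/997 ≈ -0.24473)
H(z, g)/V = 6/(-244/997) = 6*(-997/244) = -2991/122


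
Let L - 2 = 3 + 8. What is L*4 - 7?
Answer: 45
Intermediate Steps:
L = 13 (L = 2 + (3 + 8) = 2 + 11 = 13)
L*4 - 7 = 13*4 - 7 = 52 - 7 = 45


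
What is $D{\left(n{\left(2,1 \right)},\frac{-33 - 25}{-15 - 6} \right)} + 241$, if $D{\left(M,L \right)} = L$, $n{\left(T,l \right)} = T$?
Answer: $\frac{5119}{21} \approx 243.76$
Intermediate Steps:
$D{\left(n{\left(2,1 \right)},\frac{-33 - 25}{-15 - 6} \right)} + 241 = \frac{-33 - 25}{-15 - 6} + 241 = - \frac{58}{-21} + 241 = \left(-58\right) \left(- \frac{1}{21}\right) + 241 = \frac{58}{21} + 241 = \frac{5119}{21}$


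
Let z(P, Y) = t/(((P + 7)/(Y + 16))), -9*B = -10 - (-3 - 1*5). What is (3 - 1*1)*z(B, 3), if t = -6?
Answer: -2052/65 ≈ -31.569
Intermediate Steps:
B = 2/9 (B = -(-10 - (-3 - 1*5))/9 = -(-10 - (-3 - 5))/9 = -(-10 - 1*(-8))/9 = -(-10 + 8)/9 = -⅑*(-2) = 2/9 ≈ 0.22222)
z(P, Y) = -6*(16 + Y)/(7 + P) (z(P, Y) = -6*(Y + 16)/(P + 7) = -6*(16 + Y)/(7 + P))
(3 - 1*1)*z(B, 3) = (3 - 1*1)*(6*(-16 - 1*3)/(7 + 2/9)) = (3 - 1)*(6*(-16 - 3)/(65/9)) = 2*(6*(9/65)*(-19)) = 2*(-1026/65) = -2052/65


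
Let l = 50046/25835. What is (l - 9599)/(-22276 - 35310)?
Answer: 247940119/1487734310 ≈ 0.16666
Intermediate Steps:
l = 50046/25835 (l = 50046*(1/25835) = 50046/25835 ≈ 1.9371)
(l - 9599)/(-22276 - 35310) = (50046/25835 - 9599)/(-22276 - 35310) = -247940119/25835/(-57586) = -247940119/25835*(-1/57586) = 247940119/1487734310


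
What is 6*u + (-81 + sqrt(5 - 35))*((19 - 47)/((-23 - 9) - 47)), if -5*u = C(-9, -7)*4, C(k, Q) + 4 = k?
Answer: 13308/395 + 28*I*sqrt(30)/79 ≈ 33.691 + 1.9413*I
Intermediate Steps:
C(k, Q) = -4 + k
u = 52/5 (u = -(-4 - 9)*4/5 = -(-13)*4/5 = -1/5*(-52) = 52/5 ≈ 10.400)
6*u + (-81 + sqrt(5 - 35))*((19 - 47)/((-23 - 9) - 47)) = 6*(52/5) + (-81 + sqrt(5 - 35))*((19 - 47)/((-23 - 9) - 47)) = 312/5 + (-81 + sqrt(-30))*(-28/(-32 - 47)) = 312/5 + (-81 + I*sqrt(30))*(-28/(-79)) = 312/5 + (-81 + I*sqrt(30))*(-28*(-1/79)) = 312/5 + (-81 + I*sqrt(30))*(28/79) = 312/5 + (-2268/79 + 28*I*sqrt(30)/79) = 13308/395 + 28*I*sqrt(30)/79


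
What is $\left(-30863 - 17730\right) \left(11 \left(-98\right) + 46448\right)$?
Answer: $-2204664410$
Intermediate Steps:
$\left(-30863 - 17730\right) \left(11 \left(-98\right) + 46448\right) = - 48593 \left(-1078 + 46448\right) = \left(-48593\right) 45370 = -2204664410$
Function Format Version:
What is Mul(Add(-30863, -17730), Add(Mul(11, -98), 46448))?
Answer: -2204664410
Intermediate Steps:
Mul(Add(-30863, -17730), Add(Mul(11, -98), 46448)) = Mul(-48593, Add(-1078, 46448)) = Mul(-48593, 45370) = -2204664410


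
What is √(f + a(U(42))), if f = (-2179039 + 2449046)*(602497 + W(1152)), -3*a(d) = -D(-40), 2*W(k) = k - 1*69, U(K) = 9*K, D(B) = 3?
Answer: √651298465082/2 ≈ 4.0352e+5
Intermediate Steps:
W(k) = -69/2 + k/2 (W(k) = (k - 1*69)/2 = (k - 69)/2 = (-69 + k)/2 = -69/2 + k/2)
a(d) = 1 (a(d) = -(-1)*3/3 = -⅓*(-3) = 1)
f = 325649232539/2 (f = (-2179039 + 2449046)*(602497 + (-69/2 + (½)*1152)) = 270007*(602497 + (-69/2 + 576)) = 270007*(602497 + 1083/2) = 270007*(1206077/2) = 325649232539/2 ≈ 1.6282e+11)
√(f + a(U(42))) = √(325649232539/2 + 1) = √(325649232541/2) = √651298465082/2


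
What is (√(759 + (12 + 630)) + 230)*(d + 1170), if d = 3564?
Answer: 1088820 + 4734*√1401 ≈ 1.2660e+6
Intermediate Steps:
(√(759 + (12 + 630)) + 230)*(d + 1170) = (√(759 + (12 + 630)) + 230)*(3564 + 1170) = (√(759 + 642) + 230)*4734 = (√1401 + 230)*4734 = (230 + √1401)*4734 = 1088820 + 4734*√1401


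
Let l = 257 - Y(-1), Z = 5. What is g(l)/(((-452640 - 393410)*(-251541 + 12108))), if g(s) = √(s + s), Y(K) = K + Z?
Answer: √506/202572289650 ≈ 1.1104e-10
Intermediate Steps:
Y(K) = 5 + K (Y(K) = K + 5 = 5 + K)
l = 253 (l = 257 - (5 - 1) = 257 - 1*4 = 257 - 4 = 253)
g(s) = √2*√s (g(s) = √(2*s) = √2*√s)
g(l)/(((-452640 - 393410)*(-251541 + 12108))) = (√2*√253)/(((-452640 - 393410)*(-251541 + 12108))) = √506/((-846050*(-239433))) = √506/202572289650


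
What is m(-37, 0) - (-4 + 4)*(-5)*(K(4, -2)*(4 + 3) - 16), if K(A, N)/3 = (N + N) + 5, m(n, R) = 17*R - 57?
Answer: -57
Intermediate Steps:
m(n, R) = -57 + 17*R
K(A, N) = 15 + 6*N (K(A, N) = 3*((N + N) + 5) = 3*(2*N + 5) = 3*(5 + 2*N) = 15 + 6*N)
m(-37, 0) - (-4 + 4)*(-5)*(K(4, -2)*(4 + 3) - 16) = (-57 + 17*0) - (-4 + 4)*(-5)*((15 + 6*(-2))*(4 + 3) - 16) = (-57 + 0) - 0*(-5)*((15 - 12)*7 - 16) = -57 - 0*(3*7 - 16) = -57 - 0*(21 - 16) = -57 - 0*5 = -57 - 1*0 = -57 + 0 = -57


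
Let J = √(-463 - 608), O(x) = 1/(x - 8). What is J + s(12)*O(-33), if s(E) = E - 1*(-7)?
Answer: -19/41 + 3*I*√119 ≈ -0.46341 + 32.726*I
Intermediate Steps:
O(x) = 1/(-8 + x)
J = 3*I*√119 (J = √(-1071) = 3*I*√119 ≈ 32.726*I)
s(E) = 7 + E (s(E) = E + 7 = 7 + E)
J + s(12)*O(-33) = 3*I*√119 + (7 + 12)/(-8 - 33) = 3*I*√119 + 19/(-41) = 3*I*√119 + 19*(-1/41) = 3*I*√119 - 19/41 = -19/41 + 3*I*√119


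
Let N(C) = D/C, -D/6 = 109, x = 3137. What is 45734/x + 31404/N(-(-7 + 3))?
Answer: -60691226/341933 ≈ -177.49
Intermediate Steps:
D = -654 (D = -6*109 = -654)
N(C) = -654/C
45734/x + 31404/N(-(-7 + 3)) = 45734/3137 + 31404/((-654*(-1/(-7 + 3)))) = 45734*(1/3137) + 31404/((-654/((-1*(-4))))) = 45734/3137 + 31404/((-654/4)) = 45734/3137 + 31404/((-654*¼)) = 45734/3137 + 31404/(-327/2) = 45734/3137 + 31404*(-2/327) = 45734/3137 - 20936/109 = -60691226/341933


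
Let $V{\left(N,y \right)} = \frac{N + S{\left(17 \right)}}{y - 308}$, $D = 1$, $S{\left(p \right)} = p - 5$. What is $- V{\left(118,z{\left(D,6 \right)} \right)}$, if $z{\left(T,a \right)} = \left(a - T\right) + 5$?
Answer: $\frac{65}{149} \approx 0.43624$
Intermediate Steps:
$S{\left(p \right)} = -5 + p$ ($S{\left(p \right)} = p - 5 = -5 + p$)
$z{\left(T,a \right)} = 5 + a - T$
$V{\left(N,y \right)} = \frac{12 + N}{-308 + y}$ ($V{\left(N,y \right)} = \frac{N + \left(-5 + 17\right)}{y - 308} = \frac{N + 12}{-308 + y} = \frac{12 + N}{-308 + y}$)
$- V{\left(118,z{\left(D,6 \right)} \right)} = - \frac{12 + 118}{-308 + \left(5 + 6 - 1\right)} = - \frac{130}{-308 + \left(5 + 6 - 1\right)} = - \frac{130}{-308 + 10} = - \frac{130}{-298} = - \frac{\left(-1\right) 130}{298} = \left(-1\right) \left(- \frac{65}{149}\right) = \frac{65}{149}$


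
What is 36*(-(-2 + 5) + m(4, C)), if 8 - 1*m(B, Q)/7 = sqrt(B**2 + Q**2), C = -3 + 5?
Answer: 1908 - 504*sqrt(5) ≈ 781.02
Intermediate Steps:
C = 2
m(B, Q) = 56 - 7*sqrt(B**2 + Q**2)
36*(-(-2 + 5) + m(4, C)) = 36*(-(-2 + 5) + (56 - 7*sqrt(4**2 + 2**2))) = 36*(-1*3 + (56 - 7*sqrt(16 + 4))) = 36*(-3 + (56 - 14*sqrt(5))) = 36*(53 - 14*sqrt(5)) = 1908 - 504*sqrt(5)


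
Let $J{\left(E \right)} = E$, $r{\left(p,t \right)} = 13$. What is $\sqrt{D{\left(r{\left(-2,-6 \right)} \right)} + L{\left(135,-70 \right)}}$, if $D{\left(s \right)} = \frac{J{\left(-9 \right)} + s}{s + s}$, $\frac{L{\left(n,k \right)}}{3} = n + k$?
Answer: $\frac{\sqrt{32981}}{13} \approx 13.97$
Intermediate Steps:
$L{\left(n,k \right)} = 3 k + 3 n$ ($L{\left(n,k \right)} = 3 \left(n + k\right) = 3 \left(k + n\right) = 3 k + 3 n$)
$D{\left(s \right)} = \frac{-9 + s}{2 s}$ ($D{\left(s \right)} = \frac{-9 + s}{s + s} = \frac{-9 + s}{2 s}$)
$\sqrt{D{\left(r{\left(-2,-6 \right)} \right)} + L{\left(135,-70 \right)}} = \sqrt{\frac{-9 + 13}{2 \cdot 13} + \left(3 \left(-70\right) + 3 \cdot 135\right)} = \sqrt{\frac{1}{2} \cdot \frac{1}{13} \cdot 4 + \left(-210 + 405\right)} = \sqrt{\frac{2}{13} + 195} = \sqrt{\frac{2537}{13}} = \frac{\sqrt{32981}}{13}$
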